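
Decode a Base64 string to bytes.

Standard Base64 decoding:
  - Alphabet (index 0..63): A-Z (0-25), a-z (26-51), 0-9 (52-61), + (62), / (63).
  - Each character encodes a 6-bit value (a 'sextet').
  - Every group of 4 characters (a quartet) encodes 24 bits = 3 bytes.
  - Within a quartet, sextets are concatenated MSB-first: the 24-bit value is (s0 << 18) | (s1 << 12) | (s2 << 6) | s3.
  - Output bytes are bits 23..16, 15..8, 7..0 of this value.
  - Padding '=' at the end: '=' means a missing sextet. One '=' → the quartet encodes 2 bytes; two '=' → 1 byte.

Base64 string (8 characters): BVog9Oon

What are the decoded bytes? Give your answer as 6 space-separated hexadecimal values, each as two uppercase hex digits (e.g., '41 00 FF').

Answer: 05 5A 20 F4 EA 27

Derivation:
After char 0 ('B'=1): chars_in_quartet=1 acc=0x1 bytes_emitted=0
After char 1 ('V'=21): chars_in_quartet=2 acc=0x55 bytes_emitted=0
After char 2 ('o'=40): chars_in_quartet=3 acc=0x1568 bytes_emitted=0
After char 3 ('g'=32): chars_in_quartet=4 acc=0x55A20 -> emit 05 5A 20, reset; bytes_emitted=3
After char 4 ('9'=61): chars_in_quartet=1 acc=0x3D bytes_emitted=3
After char 5 ('O'=14): chars_in_quartet=2 acc=0xF4E bytes_emitted=3
After char 6 ('o'=40): chars_in_quartet=3 acc=0x3D3A8 bytes_emitted=3
After char 7 ('n'=39): chars_in_quartet=4 acc=0xF4EA27 -> emit F4 EA 27, reset; bytes_emitted=6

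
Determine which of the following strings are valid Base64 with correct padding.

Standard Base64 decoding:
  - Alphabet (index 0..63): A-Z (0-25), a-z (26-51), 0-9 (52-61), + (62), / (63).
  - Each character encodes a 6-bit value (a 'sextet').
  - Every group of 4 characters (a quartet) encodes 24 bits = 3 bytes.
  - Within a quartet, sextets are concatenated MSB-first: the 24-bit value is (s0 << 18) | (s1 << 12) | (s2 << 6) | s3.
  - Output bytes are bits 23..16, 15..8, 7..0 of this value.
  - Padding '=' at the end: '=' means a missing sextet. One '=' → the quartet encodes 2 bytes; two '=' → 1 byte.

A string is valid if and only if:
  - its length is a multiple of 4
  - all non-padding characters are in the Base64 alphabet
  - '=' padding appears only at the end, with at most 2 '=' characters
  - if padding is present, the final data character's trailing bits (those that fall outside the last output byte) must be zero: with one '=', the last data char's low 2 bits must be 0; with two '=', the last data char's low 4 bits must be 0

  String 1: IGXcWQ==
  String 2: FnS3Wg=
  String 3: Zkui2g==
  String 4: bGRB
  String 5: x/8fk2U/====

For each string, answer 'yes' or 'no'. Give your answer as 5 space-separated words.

Answer: yes no yes yes no

Derivation:
String 1: 'IGXcWQ==' → valid
String 2: 'FnS3Wg=' → invalid (len=7 not mult of 4)
String 3: 'Zkui2g==' → valid
String 4: 'bGRB' → valid
String 5: 'x/8fk2U/====' → invalid (4 pad chars (max 2))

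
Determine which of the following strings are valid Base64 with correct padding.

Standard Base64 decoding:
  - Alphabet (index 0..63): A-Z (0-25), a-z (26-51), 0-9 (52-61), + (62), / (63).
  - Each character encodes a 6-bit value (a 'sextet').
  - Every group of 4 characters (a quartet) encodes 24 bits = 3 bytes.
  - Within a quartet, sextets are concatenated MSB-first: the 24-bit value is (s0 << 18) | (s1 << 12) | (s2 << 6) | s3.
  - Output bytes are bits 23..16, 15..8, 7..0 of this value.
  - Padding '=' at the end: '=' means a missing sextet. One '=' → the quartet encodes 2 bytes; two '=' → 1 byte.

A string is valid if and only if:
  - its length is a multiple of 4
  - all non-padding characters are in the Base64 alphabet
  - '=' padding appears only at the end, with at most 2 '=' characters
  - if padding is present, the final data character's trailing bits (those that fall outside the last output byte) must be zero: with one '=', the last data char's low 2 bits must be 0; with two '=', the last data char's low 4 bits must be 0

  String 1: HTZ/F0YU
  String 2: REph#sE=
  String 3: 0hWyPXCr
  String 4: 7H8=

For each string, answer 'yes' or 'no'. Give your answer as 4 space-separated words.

String 1: 'HTZ/F0YU' → valid
String 2: 'REph#sE=' → invalid (bad char(s): ['#'])
String 3: '0hWyPXCr' → valid
String 4: '7H8=' → valid

Answer: yes no yes yes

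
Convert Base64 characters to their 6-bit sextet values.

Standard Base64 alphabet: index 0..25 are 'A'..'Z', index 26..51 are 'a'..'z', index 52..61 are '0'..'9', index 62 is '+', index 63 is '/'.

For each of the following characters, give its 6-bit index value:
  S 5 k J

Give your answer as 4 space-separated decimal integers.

'S': A..Z range, ord('S') − ord('A') = 18
'5': 0..9 range, 52 + ord('5') − ord('0') = 57
'k': a..z range, 26 + ord('k') − ord('a') = 36
'J': A..Z range, ord('J') − ord('A') = 9

Answer: 18 57 36 9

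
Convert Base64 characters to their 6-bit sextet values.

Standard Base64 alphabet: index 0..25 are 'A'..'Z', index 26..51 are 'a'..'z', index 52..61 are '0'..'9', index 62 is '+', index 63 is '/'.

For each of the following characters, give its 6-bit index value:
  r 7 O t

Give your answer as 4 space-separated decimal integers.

'r': a..z range, 26 + ord('r') − ord('a') = 43
'7': 0..9 range, 52 + ord('7') − ord('0') = 59
'O': A..Z range, ord('O') − ord('A') = 14
't': a..z range, 26 + ord('t') − ord('a') = 45

Answer: 43 59 14 45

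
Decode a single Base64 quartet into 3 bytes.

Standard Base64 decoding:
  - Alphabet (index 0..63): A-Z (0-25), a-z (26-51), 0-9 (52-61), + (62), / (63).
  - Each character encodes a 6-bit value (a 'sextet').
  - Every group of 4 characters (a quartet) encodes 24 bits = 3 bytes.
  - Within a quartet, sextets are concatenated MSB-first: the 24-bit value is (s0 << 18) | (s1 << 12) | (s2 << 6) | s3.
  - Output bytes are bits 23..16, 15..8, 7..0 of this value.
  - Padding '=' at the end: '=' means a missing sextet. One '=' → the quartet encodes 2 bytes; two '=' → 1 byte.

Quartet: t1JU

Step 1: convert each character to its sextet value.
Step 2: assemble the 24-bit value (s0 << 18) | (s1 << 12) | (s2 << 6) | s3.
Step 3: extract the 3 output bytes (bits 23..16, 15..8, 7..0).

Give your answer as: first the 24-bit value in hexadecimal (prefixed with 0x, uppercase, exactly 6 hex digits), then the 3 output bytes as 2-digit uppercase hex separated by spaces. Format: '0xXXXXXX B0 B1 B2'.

Answer: 0xB75254 B7 52 54

Derivation:
Sextets: t=45, 1=53, J=9, U=20
24-bit: (45<<18) | (53<<12) | (9<<6) | 20
      = 0xB40000 | 0x035000 | 0x000240 | 0x000014
      = 0xB75254
Bytes: (v>>16)&0xFF=B7, (v>>8)&0xFF=52, v&0xFF=54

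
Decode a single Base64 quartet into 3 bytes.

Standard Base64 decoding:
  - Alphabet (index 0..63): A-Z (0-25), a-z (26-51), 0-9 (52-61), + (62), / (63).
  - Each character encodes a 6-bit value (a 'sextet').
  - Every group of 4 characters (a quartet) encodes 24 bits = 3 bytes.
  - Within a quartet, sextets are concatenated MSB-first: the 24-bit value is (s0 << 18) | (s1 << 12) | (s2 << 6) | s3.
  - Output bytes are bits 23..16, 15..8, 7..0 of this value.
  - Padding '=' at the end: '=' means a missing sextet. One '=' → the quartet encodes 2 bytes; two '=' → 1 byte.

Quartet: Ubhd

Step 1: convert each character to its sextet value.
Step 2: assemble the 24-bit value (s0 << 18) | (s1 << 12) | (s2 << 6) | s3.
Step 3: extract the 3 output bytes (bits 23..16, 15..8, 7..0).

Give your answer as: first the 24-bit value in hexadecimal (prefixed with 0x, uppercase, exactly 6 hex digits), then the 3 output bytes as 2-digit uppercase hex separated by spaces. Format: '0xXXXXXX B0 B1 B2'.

Sextets: U=20, b=27, h=33, d=29
24-bit: (20<<18) | (27<<12) | (33<<6) | 29
      = 0x500000 | 0x01B000 | 0x000840 | 0x00001D
      = 0x51B85D
Bytes: (v>>16)&0xFF=51, (v>>8)&0xFF=B8, v&0xFF=5D

Answer: 0x51B85D 51 B8 5D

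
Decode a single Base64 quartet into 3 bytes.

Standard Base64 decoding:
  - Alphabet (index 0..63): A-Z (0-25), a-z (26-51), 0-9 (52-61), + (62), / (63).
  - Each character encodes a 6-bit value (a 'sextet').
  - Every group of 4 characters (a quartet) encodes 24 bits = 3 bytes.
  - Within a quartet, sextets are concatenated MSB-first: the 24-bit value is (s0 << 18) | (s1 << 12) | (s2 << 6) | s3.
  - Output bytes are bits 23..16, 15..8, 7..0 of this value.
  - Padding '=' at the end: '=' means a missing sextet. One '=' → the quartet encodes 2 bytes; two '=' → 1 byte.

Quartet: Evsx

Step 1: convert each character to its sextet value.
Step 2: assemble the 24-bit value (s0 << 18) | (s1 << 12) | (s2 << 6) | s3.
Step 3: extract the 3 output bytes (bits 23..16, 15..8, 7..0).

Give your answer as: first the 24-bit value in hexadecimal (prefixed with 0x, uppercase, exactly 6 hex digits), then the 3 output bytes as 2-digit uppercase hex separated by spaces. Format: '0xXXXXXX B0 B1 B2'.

Answer: 0x12FB31 12 FB 31

Derivation:
Sextets: E=4, v=47, s=44, x=49
24-bit: (4<<18) | (47<<12) | (44<<6) | 49
      = 0x100000 | 0x02F000 | 0x000B00 | 0x000031
      = 0x12FB31
Bytes: (v>>16)&0xFF=12, (v>>8)&0xFF=FB, v&0xFF=31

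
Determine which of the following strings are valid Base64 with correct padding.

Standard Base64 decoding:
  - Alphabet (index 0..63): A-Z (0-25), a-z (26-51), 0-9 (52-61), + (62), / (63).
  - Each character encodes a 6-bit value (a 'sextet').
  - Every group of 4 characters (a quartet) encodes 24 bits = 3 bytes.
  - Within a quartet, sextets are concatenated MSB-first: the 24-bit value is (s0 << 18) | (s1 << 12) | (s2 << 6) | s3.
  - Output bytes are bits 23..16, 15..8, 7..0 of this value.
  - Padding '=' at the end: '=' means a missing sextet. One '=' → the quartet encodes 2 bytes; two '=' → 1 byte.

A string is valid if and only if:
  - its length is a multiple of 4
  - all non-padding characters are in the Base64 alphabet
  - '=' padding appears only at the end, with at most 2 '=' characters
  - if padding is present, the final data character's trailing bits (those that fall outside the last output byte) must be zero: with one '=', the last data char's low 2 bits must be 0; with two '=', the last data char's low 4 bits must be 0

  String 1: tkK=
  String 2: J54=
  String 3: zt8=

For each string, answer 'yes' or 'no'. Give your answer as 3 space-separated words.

Answer: no yes yes

Derivation:
String 1: 'tkK=' → invalid (bad trailing bits)
String 2: 'J54=' → valid
String 3: 'zt8=' → valid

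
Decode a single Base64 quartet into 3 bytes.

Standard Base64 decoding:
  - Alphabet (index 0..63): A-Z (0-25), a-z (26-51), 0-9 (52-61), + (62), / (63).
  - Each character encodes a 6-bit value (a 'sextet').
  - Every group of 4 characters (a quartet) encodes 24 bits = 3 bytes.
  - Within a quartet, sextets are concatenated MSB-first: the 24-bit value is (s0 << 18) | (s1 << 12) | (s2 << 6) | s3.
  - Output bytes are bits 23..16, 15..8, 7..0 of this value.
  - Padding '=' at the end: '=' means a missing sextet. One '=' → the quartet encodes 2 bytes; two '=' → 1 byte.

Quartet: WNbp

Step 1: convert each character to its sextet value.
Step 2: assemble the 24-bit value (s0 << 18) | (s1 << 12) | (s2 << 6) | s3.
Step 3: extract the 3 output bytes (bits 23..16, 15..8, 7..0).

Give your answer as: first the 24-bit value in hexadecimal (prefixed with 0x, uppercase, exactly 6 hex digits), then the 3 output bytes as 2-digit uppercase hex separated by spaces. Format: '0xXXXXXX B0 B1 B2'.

Answer: 0x58D6E9 58 D6 E9

Derivation:
Sextets: W=22, N=13, b=27, p=41
24-bit: (22<<18) | (13<<12) | (27<<6) | 41
      = 0x580000 | 0x00D000 | 0x0006C0 | 0x000029
      = 0x58D6E9
Bytes: (v>>16)&0xFF=58, (v>>8)&0xFF=D6, v&0xFF=E9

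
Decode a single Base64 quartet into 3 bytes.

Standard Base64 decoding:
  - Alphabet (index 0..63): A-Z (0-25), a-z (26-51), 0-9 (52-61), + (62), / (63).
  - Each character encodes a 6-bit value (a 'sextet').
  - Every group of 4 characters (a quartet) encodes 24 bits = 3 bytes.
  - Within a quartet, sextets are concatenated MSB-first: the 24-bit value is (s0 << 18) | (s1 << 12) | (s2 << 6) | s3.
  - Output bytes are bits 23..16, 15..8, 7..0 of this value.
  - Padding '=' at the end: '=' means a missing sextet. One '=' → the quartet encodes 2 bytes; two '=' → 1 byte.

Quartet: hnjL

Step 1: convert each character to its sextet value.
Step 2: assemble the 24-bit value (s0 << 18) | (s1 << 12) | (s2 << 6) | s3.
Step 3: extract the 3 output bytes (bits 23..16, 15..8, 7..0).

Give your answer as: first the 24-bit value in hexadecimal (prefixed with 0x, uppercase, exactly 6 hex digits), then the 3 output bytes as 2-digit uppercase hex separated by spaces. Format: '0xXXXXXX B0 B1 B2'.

Sextets: h=33, n=39, j=35, L=11
24-bit: (33<<18) | (39<<12) | (35<<6) | 11
      = 0x840000 | 0x027000 | 0x0008C0 | 0x00000B
      = 0x8678CB
Bytes: (v>>16)&0xFF=86, (v>>8)&0xFF=78, v&0xFF=CB

Answer: 0x8678CB 86 78 CB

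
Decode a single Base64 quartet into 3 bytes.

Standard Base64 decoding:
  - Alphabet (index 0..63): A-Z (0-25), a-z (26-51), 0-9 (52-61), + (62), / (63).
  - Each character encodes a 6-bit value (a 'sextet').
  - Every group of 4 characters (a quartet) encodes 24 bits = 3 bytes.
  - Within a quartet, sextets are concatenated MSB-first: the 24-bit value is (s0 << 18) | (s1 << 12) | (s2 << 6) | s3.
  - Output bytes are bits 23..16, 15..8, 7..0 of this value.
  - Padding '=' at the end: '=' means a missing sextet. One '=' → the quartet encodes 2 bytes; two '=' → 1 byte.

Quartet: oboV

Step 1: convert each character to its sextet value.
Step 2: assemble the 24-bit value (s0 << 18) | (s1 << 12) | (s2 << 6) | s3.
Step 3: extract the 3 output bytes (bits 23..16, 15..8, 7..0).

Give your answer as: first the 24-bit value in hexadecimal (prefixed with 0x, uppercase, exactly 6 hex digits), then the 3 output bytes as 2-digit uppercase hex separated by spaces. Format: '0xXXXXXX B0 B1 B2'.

Sextets: o=40, b=27, o=40, V=21
24-bit: (40<<18) | (27<<12) | (40<<6) | 21
      = 0xA00000 | 0x01B000 | 0x000A00 | 0x000015
      = 0xA1BA15
Bytes: (v>>16)&0xFF=A1, (v>>8)&0xFF=BA, v&0xFF=15

Answer: 0xA1BA15 A1 BA 15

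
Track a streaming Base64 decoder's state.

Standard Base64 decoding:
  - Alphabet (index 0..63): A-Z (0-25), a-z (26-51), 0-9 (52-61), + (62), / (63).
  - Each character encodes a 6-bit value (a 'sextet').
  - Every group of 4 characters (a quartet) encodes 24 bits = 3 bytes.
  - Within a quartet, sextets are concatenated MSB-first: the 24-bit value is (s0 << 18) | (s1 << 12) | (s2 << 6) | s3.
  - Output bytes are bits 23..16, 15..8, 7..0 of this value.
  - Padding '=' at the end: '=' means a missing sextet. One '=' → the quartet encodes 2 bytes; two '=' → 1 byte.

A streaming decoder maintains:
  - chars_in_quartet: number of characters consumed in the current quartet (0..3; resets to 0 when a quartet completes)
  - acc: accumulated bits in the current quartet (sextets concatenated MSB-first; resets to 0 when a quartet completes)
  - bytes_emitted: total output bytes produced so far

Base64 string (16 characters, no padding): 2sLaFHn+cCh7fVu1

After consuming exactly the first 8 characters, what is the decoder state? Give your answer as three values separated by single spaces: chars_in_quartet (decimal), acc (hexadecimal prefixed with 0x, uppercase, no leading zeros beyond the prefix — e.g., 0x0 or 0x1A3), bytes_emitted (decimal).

After char 0 ('2'=54): chars_in_quartet=1 acc=0x36 bytes_emitted=0
After char 1 ('s'=44): chars_in_quartet=2 acc=0xDAC bytes_emitted=0
After char 2 ('L'=11): chars_in_quartet=3 acc=0x36B0B bytes_emitted=0
After char 3 ('a'=26): chars_in_quartet=4 acc=0xDAC2DA -> emit DA C2 DA, reset; bytes_emitted=3
After char 4 ('F'=5): chars_in_quartet=1 acc=0x5 bytes_emitted=3
After char 5 ('H'=7): chars_in_quartet=2 acc=0x147 bytes_emitted=3
After char 6 ('n'=39): chars_in_quartet=3 acc=0x51E7 bytes_emitted=3
After char 7 ('+'=62): chars_in_quartet=4 acc=0x1479FE -> emit 14 79 FE, reset; bytes_emitted=6

Answer: 0 0x0 6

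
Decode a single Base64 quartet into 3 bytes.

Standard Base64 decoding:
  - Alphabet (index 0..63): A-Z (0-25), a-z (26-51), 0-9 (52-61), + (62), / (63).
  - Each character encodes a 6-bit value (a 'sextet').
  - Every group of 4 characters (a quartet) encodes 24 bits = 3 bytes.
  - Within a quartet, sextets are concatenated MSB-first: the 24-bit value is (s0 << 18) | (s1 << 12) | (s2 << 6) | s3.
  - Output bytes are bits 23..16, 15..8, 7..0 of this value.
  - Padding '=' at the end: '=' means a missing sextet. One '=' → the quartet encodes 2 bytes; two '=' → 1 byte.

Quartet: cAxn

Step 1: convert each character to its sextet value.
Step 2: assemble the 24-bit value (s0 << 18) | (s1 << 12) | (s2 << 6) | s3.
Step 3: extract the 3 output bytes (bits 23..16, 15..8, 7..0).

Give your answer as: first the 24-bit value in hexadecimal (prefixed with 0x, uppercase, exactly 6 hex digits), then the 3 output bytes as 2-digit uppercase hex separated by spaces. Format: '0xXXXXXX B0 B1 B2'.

Answer: 0x700C67 70 0C 67

Derivation:
Sextets: c=28, A=0, x=49, n=39
24-bit: (28<<18) | (0<<12) | (49<<6) | 39
      = 0x700000 | 0x000000 | 0x000C40 | 0x000027
      = 0x700C67
Bytes: (v>>16)&0xFF=70, (v>>8)&0xFF=0C, v&0xFF=67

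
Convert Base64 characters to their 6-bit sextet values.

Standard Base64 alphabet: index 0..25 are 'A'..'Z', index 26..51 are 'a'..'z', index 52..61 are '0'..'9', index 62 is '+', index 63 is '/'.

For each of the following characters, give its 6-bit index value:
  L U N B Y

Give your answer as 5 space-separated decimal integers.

'L': A..Z range, ord('L') − ord('A') = 11
'U': A..Z range, ord('U') − ord('A') = 20
'N': A..Z range, ord('N') − ord('A') = 13
'B': A..Z range, ord('B') − ord('A') = 1
'Y': A..Z range, ord('Y') − ord('A') = 24

Answer: 11 20 13 1 24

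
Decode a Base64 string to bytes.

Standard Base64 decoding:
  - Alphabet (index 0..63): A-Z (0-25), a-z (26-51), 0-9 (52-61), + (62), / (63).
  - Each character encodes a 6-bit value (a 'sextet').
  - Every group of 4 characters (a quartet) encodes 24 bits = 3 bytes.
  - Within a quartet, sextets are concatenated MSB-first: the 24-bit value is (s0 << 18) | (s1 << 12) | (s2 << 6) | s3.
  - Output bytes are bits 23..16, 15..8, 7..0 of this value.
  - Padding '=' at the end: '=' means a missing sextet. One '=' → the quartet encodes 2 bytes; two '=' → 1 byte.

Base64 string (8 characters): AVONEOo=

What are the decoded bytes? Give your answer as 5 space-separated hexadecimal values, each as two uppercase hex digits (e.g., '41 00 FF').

After char 0 ('A'=0): chars_in_quartet=1 acc=0x0 bytes_emitted=0
After char 1 ('V'=21): chars_in_quartet=2 acc=0x15 bytes_emitted=0
After char 2 ('O'=14): chars_in_quartet=3 acc=0x54E bytes_emitted=0
After char 3 ('N'=13): chars_in_quartet=4 acc=0x1538D -> emit 01 53 8D, reset; bytes_emitted=3
After char 4 ('E'=4): chars_in_quartet=1 acc=0x4 bytes_emitted=3
After char 5 ('O'=14): chars_in_quartet=2 acc=0x10E bytes_emitted=3
After char 6 ('o'=40): chars_in_quartet=3 acc=0x43A8 bytes_emitted=3
Padding '=': partial quartet acc=0x43A8 -> emit 10 EA; bytes_emitted=5

Answer: 01 53 8D 10 EA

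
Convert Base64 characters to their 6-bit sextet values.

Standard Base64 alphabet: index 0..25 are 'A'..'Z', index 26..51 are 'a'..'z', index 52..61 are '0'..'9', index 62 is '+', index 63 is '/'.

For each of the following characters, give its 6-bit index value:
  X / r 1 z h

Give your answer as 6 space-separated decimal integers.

'X': A..Z range, ord('X') − ord('A') = 23
'/': index 63
'r': a..z range, 26 + ord('r') − ord('a') = 43
'1': 0..9 range, 52 + ord('1') − ord('0') = 53
'z': a..z range, 26 + ord('z') − ord('a') = 51
'h': a..z range, 26 + ord('h') − ord('a') = 33

Answer: 23 63 43 53 51 33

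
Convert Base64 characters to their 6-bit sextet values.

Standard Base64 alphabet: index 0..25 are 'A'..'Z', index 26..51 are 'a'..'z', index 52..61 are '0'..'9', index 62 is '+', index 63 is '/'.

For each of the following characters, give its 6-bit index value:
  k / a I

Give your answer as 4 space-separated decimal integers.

'k': a..z range, 26 + ord('k') − ord('a') = 36
'/': index 63
'a': a..z range, 26 + ord('a') − ord('a') = 26
'I': A..Z range, ord('I') − ord('A') = 8

Answer: 36 63 26 8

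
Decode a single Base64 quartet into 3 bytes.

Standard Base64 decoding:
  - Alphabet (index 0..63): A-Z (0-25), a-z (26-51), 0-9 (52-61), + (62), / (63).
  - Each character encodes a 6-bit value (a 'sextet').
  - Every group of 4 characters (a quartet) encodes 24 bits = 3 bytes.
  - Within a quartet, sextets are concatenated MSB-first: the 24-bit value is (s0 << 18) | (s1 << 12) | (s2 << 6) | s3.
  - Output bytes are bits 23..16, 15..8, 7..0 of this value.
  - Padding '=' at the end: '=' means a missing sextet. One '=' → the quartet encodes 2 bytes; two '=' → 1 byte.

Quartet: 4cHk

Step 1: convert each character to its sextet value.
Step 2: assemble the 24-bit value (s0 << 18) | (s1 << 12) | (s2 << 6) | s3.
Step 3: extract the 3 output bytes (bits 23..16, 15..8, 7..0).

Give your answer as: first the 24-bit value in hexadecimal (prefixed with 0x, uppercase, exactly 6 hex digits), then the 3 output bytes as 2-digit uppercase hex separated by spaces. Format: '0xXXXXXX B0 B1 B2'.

Sextets: 4=56, c=28, H=7, k=36
24-bit: (56<<18) | (28<<12) | (7<<6) | 36
      = 0xE00000 | 0x01C000 | 0x0001C0 | 0x000024
      = 0xE1C1E4
Bytes: (v>>16)&0xFF=E1, (v>>8)&0xFF=C1, v&0xFF=E4

Answer: 0xE1C1E4 E1 C1 E4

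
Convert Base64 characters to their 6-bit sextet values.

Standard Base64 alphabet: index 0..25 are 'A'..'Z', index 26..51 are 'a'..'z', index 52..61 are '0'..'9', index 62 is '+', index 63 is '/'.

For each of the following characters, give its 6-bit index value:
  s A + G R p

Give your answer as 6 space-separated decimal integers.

Answer: 44 0 62 6 17 41

Derivation:
's': a..z range, 26 + ord('s') − ord('a') = 44
'A': A..Z range, ord('A') − ord('A') = 0
'+': index 62
'G': A..Z range, ord('G') − ord('A') = 6
'R': A..Z range, ord('R') − ord('A') = 17
'p': a..z range, 26 + ord('p') − ord('a') = 41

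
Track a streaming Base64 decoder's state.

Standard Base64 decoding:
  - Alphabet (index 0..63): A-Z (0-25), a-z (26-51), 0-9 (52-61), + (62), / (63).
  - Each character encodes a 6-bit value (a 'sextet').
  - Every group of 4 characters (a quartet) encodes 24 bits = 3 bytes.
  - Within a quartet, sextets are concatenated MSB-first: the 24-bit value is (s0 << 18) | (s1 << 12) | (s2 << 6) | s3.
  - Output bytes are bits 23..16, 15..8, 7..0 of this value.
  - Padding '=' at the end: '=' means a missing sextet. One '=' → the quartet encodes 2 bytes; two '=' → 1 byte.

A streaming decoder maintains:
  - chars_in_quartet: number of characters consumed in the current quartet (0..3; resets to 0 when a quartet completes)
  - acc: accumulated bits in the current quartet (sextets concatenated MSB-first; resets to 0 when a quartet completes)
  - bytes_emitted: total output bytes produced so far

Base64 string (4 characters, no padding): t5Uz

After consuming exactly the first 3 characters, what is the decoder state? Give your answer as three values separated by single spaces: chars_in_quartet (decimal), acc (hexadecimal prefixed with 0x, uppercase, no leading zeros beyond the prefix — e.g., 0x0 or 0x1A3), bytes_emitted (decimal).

Answer: 3 0x2DE54 0

Derivation:
After char 0 ('t'=45): chars_in_quartet=1 acc=0x2D bytes_emitted=0
After char 1 ('5'=57): chars_in_quartet=2 acc=0xB79 bytes_emitted=0
After char 2 ('U'=20): chars_in_quartet=3 acc=0x2DE54 bytes_emitted=0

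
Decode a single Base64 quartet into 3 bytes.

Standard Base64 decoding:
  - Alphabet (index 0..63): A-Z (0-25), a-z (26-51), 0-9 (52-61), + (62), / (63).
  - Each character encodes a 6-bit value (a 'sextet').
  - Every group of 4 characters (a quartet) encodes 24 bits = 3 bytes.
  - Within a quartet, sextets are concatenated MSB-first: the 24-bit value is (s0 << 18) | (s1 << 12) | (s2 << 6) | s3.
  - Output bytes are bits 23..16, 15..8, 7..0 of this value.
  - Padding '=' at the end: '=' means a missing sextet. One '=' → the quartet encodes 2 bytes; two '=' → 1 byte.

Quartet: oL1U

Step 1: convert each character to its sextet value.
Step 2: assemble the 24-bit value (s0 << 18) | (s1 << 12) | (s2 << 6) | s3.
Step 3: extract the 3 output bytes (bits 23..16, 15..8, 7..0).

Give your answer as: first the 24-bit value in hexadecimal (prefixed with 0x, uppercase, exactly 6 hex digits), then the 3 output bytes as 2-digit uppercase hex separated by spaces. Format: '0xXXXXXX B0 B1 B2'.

Answer: 0xA0BD54 A0 BD 54

Derivation:
Sextets: o=40, L=11, 1=53, U=20
24-bit: (40<<18) | (11<<12) | (53<<6) | 20
      = 0xA00000 | 0x00B000 | 0x000D40 | 0x000014
      = 0xA0BD54
Bytes: (v>>16)&0xFF=A0, (v>>8)&0xFF=BD, v&0xFF=54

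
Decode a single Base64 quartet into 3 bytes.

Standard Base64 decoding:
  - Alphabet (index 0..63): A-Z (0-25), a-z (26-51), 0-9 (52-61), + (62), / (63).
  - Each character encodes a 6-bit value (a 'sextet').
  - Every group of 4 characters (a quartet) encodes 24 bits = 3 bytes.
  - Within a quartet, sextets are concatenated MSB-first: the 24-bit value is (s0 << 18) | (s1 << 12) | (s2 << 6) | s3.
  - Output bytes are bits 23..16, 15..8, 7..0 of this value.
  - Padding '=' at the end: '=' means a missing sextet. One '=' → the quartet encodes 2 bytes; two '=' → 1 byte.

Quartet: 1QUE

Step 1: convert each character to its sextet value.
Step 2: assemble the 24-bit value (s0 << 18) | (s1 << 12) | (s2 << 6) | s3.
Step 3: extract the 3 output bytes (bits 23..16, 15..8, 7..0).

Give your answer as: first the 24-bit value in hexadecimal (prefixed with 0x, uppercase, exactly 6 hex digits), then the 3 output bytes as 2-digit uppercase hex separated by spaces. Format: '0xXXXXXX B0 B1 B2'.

Answer: 0xD50504 D5 05 04

Derivation:
Sextets: 1=53, Q=16, U=20, E=4
24-bit: (53<<18) | (16<<12) | (20<<6) | 4
      = 0xD40000 | 0x010000 | 0x000500 | 0x000004
      = 0xD50504
Bytes: (v>>16)&0xFF=D5, (v>>8)&0xFF=05, v&0xFF=04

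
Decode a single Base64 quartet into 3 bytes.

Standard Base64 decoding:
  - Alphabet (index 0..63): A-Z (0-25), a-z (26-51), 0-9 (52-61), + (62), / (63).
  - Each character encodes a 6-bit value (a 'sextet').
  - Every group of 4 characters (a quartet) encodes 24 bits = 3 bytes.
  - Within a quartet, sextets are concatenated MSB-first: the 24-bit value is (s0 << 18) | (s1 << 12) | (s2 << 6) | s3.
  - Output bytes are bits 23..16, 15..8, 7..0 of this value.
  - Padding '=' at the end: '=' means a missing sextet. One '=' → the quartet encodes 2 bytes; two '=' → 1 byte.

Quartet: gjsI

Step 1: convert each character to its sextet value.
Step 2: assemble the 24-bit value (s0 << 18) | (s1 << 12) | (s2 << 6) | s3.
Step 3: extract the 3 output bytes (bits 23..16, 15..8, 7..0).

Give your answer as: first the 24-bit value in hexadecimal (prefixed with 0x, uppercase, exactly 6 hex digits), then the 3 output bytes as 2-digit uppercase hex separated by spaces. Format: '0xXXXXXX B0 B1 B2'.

Answer: 0x823B08 82 3B 08

Derivation:
Sextets: g=32, j=35, s=44, I=8
24-bit: (32<<18) | (35<<12) | (44<<6) | 8
      = 0x800000 | 0x023000 | 0x000B00 | 0x000008
      = 0x823B08
Bytes: (v>>16)&0xFF=82, (v>>8)&0xFF=3B, v&0xFF=08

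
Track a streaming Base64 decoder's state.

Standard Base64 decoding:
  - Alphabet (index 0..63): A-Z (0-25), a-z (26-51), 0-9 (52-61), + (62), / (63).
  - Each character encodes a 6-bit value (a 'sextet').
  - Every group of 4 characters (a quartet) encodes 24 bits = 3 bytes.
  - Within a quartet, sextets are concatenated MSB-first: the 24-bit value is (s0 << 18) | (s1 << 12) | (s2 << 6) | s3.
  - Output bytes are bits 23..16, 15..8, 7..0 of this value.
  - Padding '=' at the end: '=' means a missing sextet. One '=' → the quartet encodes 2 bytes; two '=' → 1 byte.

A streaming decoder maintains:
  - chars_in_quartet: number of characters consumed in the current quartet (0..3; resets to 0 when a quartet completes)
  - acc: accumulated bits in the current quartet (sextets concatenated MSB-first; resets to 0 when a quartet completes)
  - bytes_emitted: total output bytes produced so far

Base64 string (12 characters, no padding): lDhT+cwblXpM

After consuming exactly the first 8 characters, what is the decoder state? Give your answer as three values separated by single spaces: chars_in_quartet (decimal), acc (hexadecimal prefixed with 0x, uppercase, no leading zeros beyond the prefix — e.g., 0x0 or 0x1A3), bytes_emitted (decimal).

Answer: 0 0x0 6

Derivation:
After char 0 ('l'=37): chars_in_quartet=1 acc=0x25 bytes_emitted=0
After char 1 ('D'=3): chars_in_quartet=2 acc=0x943 bytes_emitted=0
After char 2 ('h'=33): chars_in_quartet=3 acc=0x250E1 bytes_emitted=0
After char 3 ('T'=19): chars_in_quartet=4 acc=0x943853 -> emit 94 38 53, reset; bytes_emitted=3
After char 4 ('+'=62): chars_in_quartet=1 acc=0x3E bytes_emitted=3
After char 5 ('c'=28): chars_in_quartet=2 acc=0xF9C bytes_emitted=3
After char 6 ('w'=48): chars_in_quartet=3 acc=0x3E730 bytes_emitted=3
After char 7 ('b'=27): chars_in_quartet=4 acc=0xF9CC1B -> emit F9 CC 1B, reset; bytes_emitted=6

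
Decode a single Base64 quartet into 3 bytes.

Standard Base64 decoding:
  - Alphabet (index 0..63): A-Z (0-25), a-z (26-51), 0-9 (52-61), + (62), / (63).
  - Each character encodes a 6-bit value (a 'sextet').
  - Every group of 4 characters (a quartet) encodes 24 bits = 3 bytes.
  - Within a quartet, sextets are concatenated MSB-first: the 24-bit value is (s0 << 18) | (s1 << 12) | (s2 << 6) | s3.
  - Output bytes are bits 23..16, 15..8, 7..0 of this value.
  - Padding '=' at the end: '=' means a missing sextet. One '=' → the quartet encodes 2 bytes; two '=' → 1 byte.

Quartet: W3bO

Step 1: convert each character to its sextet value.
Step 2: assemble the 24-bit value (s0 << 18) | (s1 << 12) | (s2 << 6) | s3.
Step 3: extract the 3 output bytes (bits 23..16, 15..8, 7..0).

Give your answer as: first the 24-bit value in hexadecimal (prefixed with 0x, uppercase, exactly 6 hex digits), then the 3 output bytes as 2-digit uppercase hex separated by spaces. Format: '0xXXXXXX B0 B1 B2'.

Answer: 0x5B76CE 5B 76 CE

Derivation:
Sextets: W=22, 3=55, b=27, O=14
24-bit: (22<<18) | (55<<12) | (27<<6) | 14
      = 0x580000 | 0x037000 | 0x0006C0 | 0x00000E
      = 0x5B76CE
Bytes: (v>>16)&0xFF=5B, (v>>8)&0xFF=76, v&0xFF=CE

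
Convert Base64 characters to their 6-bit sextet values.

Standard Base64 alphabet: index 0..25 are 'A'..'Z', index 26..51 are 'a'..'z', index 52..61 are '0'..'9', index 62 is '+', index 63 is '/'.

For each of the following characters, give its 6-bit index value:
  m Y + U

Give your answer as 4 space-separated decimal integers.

Answer: 38 24 62 20

Derivation:
'm': a..z range, 26 + ord('m') − ord('a') = 38
'Y': A..Z range, ord('Y') − ord('A') = 24
'+': index 62
'U': A..Z range, ord('U') − ord('A') = 20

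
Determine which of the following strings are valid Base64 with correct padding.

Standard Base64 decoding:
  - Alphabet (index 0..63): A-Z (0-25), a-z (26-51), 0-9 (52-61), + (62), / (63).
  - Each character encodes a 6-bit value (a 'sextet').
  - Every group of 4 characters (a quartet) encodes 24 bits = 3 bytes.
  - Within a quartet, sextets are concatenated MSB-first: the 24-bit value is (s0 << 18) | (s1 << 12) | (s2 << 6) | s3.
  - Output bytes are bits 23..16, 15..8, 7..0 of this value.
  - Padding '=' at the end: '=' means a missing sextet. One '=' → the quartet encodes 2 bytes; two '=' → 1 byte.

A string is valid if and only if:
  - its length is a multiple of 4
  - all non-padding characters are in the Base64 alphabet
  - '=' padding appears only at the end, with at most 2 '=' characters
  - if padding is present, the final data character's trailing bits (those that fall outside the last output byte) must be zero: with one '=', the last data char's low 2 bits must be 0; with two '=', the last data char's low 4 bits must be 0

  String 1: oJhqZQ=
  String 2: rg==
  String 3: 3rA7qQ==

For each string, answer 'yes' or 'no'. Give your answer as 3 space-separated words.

String 1: 'oJhqZQ=' → invalid (len=7 not mult of 4)
String 2: 'rg==' → valid
String 3: '3rA7qQ==' → valid

Answer: no yes yes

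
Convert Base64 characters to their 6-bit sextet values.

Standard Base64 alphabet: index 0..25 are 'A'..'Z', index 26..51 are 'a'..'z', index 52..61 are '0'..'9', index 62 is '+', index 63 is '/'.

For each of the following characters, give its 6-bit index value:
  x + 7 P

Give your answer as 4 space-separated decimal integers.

'x': a..z range, 26 + ord('x') − ord('a') = 49
'+': index 62
'7': 0..9 range, 52 + ord('7') − ord('0') = 59
'P': A..Z range, ord('P') − ord('A') = 15

Answer: 49 62 59 15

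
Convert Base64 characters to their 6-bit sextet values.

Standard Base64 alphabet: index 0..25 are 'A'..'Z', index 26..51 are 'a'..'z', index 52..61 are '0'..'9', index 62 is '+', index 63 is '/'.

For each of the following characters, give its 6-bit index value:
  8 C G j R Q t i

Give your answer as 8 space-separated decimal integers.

'8': 0..9 range, 52 + ord('8') − ord('0') = 60
'C': A..Z range, ord('C') − ord('A') = 2
'G': A..Z range, ord('G') − ord('A') = 6
'j': a..z range, 26 + ord('j') − ord('a') = 35
'R': A..Z range, ord('R') − ord('A') = 17
'Q': A..Z range, ord('Q') − ord('A') = 16
't': a..z range, 26 + ord('t') − ord('a') = 45
'i': a..z range, 26 + ord('i') − ord('a') = 34

Answer: 60 2 6 35 17 16 45 34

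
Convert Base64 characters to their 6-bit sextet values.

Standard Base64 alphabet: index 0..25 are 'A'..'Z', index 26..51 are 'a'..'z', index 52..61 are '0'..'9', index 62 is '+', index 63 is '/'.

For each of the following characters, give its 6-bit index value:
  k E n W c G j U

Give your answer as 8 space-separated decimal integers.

Answer: 36 4 39 22 28 6 35 20

Derivation:
'k': a..z range, 26 + ord('k') − ord('a') = 36
'E': A..Z range, ord('E') − ord('A') = 4
'n': a..z range, 26 + ord('n') − ord('a') = 39
'W': A..Z range, ord('W') − ord('A') = 22
'c': a..z range, 26 + ord('c') − ord('a') = 28
'G': A..Z range, ord('G') − ord('A') = 6
'j': a..z range, 26 + ord('j') − ord('a') = 35
'U': A..Z range, ord('U') − ord('A') = 20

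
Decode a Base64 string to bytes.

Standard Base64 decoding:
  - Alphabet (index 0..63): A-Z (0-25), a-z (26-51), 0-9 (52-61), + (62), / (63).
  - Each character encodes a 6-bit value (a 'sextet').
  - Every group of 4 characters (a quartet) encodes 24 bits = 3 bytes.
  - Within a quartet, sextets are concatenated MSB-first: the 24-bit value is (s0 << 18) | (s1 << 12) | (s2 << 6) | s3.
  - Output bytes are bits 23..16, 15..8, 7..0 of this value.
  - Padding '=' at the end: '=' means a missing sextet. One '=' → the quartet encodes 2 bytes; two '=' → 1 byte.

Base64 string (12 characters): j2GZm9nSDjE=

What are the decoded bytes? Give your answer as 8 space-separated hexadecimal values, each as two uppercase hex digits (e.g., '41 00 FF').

After char 0 ('j'=35): chars_in_quartet=1 acc=0x23 bytes_emitted=0
After char 1 ('2'=54): chars_in_quartet=2 acc=0x8F6 bytes_emitted=0
After char 2 ('G'=6): chars_in_quartet=3 acc=0x23D86 bytes_emitted=0
After char 3 ('Z'=25): chars_in_quartet=4 acc=0x8F6199 -> emit 8F 61 99, reset; bytes_emitted=3
After char 4 ('m'=38): chars_in_quartet=1 acc=0x26 bytes_emitted=3
After char 5 ('9'=61): chars_in_quartet=2 acc=0x9BD bytes_emitted=3
After char 6 ('n'=39): chars_in_quartet=3 acc=0x26F67 bytes_emitted=3
After char 7 ('S'=18): chars_in_quartet=4 acc=0x9BD9D2 -> emit 9B D9 D2, reset; bytes_emitted=6
After char 8 ('D'=3): chars_in_quartet=1 acc=0x3 bytes_emitted=6
After char 9 ('j'=35): chars_in_quartet=2 acc=0xE3 bytes_emitted=6
After char 10 ('E'=4): chars_in_quartet=3 acc=0x38C4 bytes_emitted=6
Padding '=': partial quartet acc=0x38C4 -> emit 0E 31; bytes_emitted=8

Answer: 8F 61 99 9B D9 D2 0E 31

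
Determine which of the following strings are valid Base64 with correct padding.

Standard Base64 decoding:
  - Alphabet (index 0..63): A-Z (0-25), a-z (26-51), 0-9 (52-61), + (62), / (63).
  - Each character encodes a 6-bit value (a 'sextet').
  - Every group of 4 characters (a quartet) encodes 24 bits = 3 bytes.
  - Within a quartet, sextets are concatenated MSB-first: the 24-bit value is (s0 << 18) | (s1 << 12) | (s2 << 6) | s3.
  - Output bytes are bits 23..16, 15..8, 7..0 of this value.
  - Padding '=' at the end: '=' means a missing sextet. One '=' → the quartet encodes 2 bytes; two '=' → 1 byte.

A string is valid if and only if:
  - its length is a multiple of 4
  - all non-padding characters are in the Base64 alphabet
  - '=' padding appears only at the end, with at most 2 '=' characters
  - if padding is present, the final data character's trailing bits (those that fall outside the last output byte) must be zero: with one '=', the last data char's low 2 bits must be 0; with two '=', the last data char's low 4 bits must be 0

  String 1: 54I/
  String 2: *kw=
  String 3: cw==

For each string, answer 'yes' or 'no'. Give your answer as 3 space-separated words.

String 1: '54I/' → valid
String 2: '*kw=' → invalid (bad char(s): ['*'])
String 3: 'cw==' → valid

Answer: yes no yes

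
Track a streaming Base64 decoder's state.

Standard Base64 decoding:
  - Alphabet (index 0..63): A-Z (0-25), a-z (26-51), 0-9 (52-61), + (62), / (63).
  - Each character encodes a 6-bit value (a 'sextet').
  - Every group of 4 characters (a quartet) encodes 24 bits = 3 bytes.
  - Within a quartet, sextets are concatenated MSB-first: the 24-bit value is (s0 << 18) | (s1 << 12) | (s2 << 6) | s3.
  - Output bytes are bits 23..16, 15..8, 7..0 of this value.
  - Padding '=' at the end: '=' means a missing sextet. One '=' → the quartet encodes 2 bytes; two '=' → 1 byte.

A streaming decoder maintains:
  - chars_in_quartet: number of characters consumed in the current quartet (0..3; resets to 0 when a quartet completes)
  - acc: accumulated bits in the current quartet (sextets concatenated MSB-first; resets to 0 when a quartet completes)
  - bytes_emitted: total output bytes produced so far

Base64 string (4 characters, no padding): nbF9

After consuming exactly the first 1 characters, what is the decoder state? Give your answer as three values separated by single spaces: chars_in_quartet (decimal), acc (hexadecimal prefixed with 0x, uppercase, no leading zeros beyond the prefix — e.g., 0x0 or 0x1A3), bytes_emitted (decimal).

Answer: 1 0x27 0

Derivation:
After char 0 ('n'=39): chars_in_quartet=1 acc=0x27 bytes_emitted=0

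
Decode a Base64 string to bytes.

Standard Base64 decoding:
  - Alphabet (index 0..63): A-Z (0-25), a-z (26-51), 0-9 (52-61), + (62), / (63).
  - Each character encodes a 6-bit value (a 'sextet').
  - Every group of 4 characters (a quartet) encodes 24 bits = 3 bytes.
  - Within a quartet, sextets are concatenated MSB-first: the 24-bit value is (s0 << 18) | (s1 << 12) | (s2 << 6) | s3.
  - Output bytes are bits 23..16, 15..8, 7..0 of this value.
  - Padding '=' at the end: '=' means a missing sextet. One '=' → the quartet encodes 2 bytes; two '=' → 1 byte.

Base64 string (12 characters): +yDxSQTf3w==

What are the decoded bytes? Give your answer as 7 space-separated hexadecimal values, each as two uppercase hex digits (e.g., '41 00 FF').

Answer: FB 20 F1 49 04 DF DF

Derivation:
After char 0 ('+'=62): chars_in_quartet=1 acc=0x3E bytes_emitted=0
After char 1 ('y'=50): chars_in_quartet=2 acc=0xFB2 bytes_emitted=0
After char 2 ('D'=3): chars_in_quartet=3 acc=0x3EC83 bytes_emitted=0
After char 3 ('x'=49): chars_in_quartet=4 acc=0xFB20F1 -> emit FB 20 F1, reset; bytes_emitted=3
After char 4 ('S'=18): chars_in_quartet=1 acc=0x12 bytes_emitted=3
After char 5 ('Q'=16): chars_in_quartet=2 acc=0x490 bytes_emitted=3
After char 6 ('T'=19): chars_in_quartet=3 acc=0x12413 bytes_emitted=3
After char 7 ('f'=31): chars_in_quartet=4 acc=0x4904DF -> emit 49 04 DF, reset; bytes_emitted=6
After char 8 ('3'=55): chars_in_quartet=1 acc=0x37 bytes_emitted=6
After char 9 ('w'=48): chars_in_quartet=2 acc=0xDF0 bytes_emitted=6
Padding '==': partial quartet acc=0xDF0 -> emit DF; bytes_emitted=7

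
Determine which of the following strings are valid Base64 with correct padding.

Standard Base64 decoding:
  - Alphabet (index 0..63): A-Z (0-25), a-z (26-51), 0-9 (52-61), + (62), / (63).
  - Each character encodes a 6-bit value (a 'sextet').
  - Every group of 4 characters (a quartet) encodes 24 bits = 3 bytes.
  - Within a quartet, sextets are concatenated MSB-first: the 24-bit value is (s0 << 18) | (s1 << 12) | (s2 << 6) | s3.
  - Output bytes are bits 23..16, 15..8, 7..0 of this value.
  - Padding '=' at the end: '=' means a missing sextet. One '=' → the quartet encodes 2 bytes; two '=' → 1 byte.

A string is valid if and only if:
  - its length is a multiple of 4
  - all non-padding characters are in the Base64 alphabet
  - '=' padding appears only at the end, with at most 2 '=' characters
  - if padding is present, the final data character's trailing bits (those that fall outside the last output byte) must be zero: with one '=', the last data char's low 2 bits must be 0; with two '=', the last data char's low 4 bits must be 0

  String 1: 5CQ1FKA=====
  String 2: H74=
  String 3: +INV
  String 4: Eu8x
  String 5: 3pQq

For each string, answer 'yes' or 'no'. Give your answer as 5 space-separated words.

Answer: no yes yes yes yes

Derivation:
String 1: '5CQ1FKA=====' → invalid (5 pad chars (max 2))
String 2: 'H74=' → valid
String 3: '+INV' → valid
String 4: 'Eu8x' → valid
String 5: '3pQq' → valid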